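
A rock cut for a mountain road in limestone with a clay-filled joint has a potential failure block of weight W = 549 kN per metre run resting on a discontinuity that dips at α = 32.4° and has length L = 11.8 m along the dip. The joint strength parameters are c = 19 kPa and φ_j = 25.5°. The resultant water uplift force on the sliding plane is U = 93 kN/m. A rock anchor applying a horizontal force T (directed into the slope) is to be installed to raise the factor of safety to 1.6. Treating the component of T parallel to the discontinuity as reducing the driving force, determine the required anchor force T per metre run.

T = 43 kN/m

Resolving forces along and normal to the sliding plane, with the horizontal anchor force T adding T·sinα to the effective normal force and T·cosα acting up the plane against the driving force:
FS = [cL + (W cosα − U + T sinα) tanφ_j] / [W sinα − T cosα]
Without the anchor: N' = 370.5 kN/m, driving T_d = 294.2 kN/m, resisting R = 19·11.8 + 370.5·tan25.5° = 400.9 kN/m, FS = 1.36.
Setting FS = 1.6 and solving for T:
1.6·(294.2 − T cos32.4°) = 400.9 + T sin32.4°·tan25.5°
T·(sin32.4°·tan25.5° + 1.6·cos32.4°) = 1.6·294.2 − 400.9
T·(0.5358·0.4770 + 1.6·0.8443) = 470.7 − 400.9 = 69.7
T·1.6065 = 69.7
T = 43.4 kN/m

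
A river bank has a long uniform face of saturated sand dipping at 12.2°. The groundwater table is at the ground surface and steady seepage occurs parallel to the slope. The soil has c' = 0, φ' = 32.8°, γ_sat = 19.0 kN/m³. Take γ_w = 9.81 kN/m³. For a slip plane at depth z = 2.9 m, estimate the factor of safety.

FS = 1.44

With seepage parallel to the slope and the water table at the surface, the effective normal stress on the slip plane uses the buoyant unit weight γ' = γ_sat − γ_w while the driving shear stress uses γ_sat:
FS = [c' + γ' z cos²β tanφ'] / [γ_sat z sinβ cosβ]
(For c' = 0 this reduces to FS = (γ'/γ_sat)·tanφ'/tanβ.)
γ' = 19.0 − 9.81 = 9.19 kN/m³
Numerator = 0.0 + 9.19·2.9·cos²12.2°·tan32.8° = 0.0 + 9.19·2.9·0.9553·0.6445 = 16.408 kPa
Denominator = 19.0·2.9·sin12.2°·cos12.2° = 19.0·2.9·0.2113·0.9774 = 11.381 kPa
FS = 16.408 / 11.381 = 1.442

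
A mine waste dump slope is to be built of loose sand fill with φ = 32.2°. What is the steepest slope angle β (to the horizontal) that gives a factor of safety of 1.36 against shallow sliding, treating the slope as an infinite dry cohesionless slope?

For an infinite dry cohesionless slope FS = tanφ/tanβ, so tanβ = tanφ / FS.
tanβ = tan32.2° / 1.36 = 0.6297 / 1.36 = 0.4630
β = arctan(0.4630) = 24.85°

β = 24.8°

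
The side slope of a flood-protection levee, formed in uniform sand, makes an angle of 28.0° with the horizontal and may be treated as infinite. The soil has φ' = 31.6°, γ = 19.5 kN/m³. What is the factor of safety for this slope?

FS = 1.16

For a dry cohesionless infinite slope the factor of safety is FS = tanφ' / tanβ.
FS = tan31.6° / tan28.0° = 0.6152 / 0.5317 = 1.157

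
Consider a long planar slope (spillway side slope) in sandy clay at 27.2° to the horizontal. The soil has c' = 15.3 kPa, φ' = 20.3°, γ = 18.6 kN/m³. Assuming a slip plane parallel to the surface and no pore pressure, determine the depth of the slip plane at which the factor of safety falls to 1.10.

z = 5.32 m

Setting FS = 1.10 in FS = [c' + γz cos²β tanφ'] / [γz sinβ cosβ] and solving for z:
z = c' / [γ cosβ (FS·sinβ − cosβ·tanφ')]
  = 15.3 / [18.6·cos27.2°·(1.10·sin27.2° − cos27.2°·tan20.3°)]
  = 15.3 / [18.6·0.8894·(1.10·0.4571 − 0.8894·0.3699)]
  = 15.3 / 2.8752 = 5.321 m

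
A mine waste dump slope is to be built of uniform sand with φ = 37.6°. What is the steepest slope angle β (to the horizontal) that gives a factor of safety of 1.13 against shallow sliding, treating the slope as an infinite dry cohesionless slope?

β = 34.3°

For an infinite dry cohesionless slope FS = tanφ/tanβ, so tanβ = tanφ / FS.
tanβ = tan37.6° / 1.13 = 0.7701 / 1.13 = 0.6815
β = arctan(0.6815) = 34.27°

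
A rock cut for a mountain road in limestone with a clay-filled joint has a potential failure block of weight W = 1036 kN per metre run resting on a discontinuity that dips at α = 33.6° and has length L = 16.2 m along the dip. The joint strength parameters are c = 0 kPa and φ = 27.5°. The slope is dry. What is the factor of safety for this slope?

Resolving the block weight along and normal to the plane and applying the Mohr–Coulomb strength on the joint:
N' = W cosα = 1036·cos33.6° = 862.9 kN/m
Driving force T = W sinα = 1036·sin33.6° = 573.3 kN/m
Resisting force R = c·L + N'·tanφ = 0·16.2 + 862.9·tan27.5° = 0.0 + 449.2 = 449.2 kN/m
FS = R / T = 449.2 / 573.3 = 0.784

FS = 0.78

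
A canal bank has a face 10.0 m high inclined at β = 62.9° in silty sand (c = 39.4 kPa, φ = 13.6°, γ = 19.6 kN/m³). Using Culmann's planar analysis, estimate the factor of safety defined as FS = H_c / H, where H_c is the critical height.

H_c = (4c/γ) · sinβ cosφ / [1 − cos(β − φ)]
    = (4·39.4/19.6) · sin62.9°·cos13.6° / [1 − cos49.3°]
    = 8.041 · 0.8653 / 0.3479 = 20.00 m
FS = H_c / H = 20.00 / 10.0 = 2.000

FS = 2.00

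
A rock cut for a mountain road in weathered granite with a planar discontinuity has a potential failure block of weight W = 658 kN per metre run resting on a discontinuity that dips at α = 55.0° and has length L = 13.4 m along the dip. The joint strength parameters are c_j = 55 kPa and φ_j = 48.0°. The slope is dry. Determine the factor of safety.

Resolving the block weight along and normal to the plane and applying the Mohr–Coulomb strength on the joint:
N' = W cosα = 658·cos55.0° = 377.4 kN/m
Driving force T = W sinα = 658·sin55.0° = 539.0 kN/m
Resisting force R = c_j·L + N'·tanφ_j = 55·13.4 + 377.4·tan48.0° = 737.0 + 419.2 = 1156.2 kN/m
FS = R / T = 1156.2 / 539.0 = 2.145

FS = 2.15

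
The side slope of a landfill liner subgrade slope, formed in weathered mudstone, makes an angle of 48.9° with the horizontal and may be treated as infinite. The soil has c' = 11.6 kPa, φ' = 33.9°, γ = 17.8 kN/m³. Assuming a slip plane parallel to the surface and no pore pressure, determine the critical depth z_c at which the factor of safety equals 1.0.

z_c = 3.18 m

Setting FS = 1.00 in FS = [c' + γz cos²β tanφ'] / [γz sinβ cosβ] and solving for z:
z = c' / [γ cosβ (FS·sinβ − cosβ·tanφ')]
  = 11.6 / [17.8·cos48.9°·(1.00·sin48.9° − cos48.9°·tan33.9°)]
  = 11.6 / [17.8·0.6574·(1.00·0.7536 − 0.6574·0.6720)]
  = 11.6 / 3.6488 = 3.179 m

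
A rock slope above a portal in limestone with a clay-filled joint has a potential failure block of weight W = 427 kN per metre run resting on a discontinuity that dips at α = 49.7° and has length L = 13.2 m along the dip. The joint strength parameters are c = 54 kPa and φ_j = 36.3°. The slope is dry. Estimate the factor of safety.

FS = 2.81

Resolving the block weight along and normal to the plane and applying the Mohr–Coulomb strength on the joint:
N' = W cosα = 427·cos49.7° = 276.2 kN/m
Driving force T = W sinα = 427·sin49.7° = 325.7 kN/m
Resisting force R = c·L + N'·tanφ_j = 54·13.2 + 276.2·tan36.3° = 712.8 + 202.9 = 915.7 kN/m
FS = R / T = 915.7 / 325.7 = 2.812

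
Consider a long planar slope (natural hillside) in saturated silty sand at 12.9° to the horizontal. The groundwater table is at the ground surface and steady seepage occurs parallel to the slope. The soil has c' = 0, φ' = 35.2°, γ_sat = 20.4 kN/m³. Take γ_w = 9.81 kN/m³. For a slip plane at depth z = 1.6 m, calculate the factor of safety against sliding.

With seepage parallel to the slope and the water table at the surface, the effective normal stress on the slip plane uses the buoyant unit weight γ' = γ_sat − γ_w while the driving shear stress uses γ_sat:
FS = [c' + γ' z cos²β tanφ'] / [γ_sat z sinβ cosβ]
(For c' = 0 this reduces to FS = (γ'/γ_sat)·tanφ'/tanβ.)
γ' = 20.4 − 9.81 = 10.59 kN/m³
Numerator = 0.0 + 10.59·1.6·cos²12.9°·tan35.2° = 0.0 + 10.59·1.6·0.9502·0.7054 = 11.357 kPa
Denominator = 20.4·1.6·sin12.9°·cos12.9° = 20.4·1.6·0.2233·0.9748 = 7.103 kPa
FS = 11.357 / 7.103 = 1.599

FS = 1.60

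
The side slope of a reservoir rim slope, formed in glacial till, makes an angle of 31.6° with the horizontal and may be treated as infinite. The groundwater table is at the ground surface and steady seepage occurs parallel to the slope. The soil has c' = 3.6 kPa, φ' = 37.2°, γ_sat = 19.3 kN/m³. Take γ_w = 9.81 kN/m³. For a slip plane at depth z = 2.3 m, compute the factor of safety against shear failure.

With seepage parallel to the slope and the water table at the surface, the effective normal stress on the slip plane uses the buoyant unit weight γ' = γ_sat − γ_w while the driving shear stress uses γ_sat:
FS = [c' + γ' z cos²β tanφ'] / [γ_sat z sinβ cosβ]
γ' = 19.3 − 9.81 = 9.49 kN/m³
Numerator = 3.6 + 9.49·2.3·cos²31.6°·tan37.2° = 3.6 + 9.49·2.3·0.7254·0.7590 = 15.619 kPa
Denominator = 19.3·2.3·sin31.6°·cos31.6° = 19.3·2.3·0.5240·0.8517 = 19.811 kPa
FS = 15.619 / 19.811 = 0.788

FS = 0.79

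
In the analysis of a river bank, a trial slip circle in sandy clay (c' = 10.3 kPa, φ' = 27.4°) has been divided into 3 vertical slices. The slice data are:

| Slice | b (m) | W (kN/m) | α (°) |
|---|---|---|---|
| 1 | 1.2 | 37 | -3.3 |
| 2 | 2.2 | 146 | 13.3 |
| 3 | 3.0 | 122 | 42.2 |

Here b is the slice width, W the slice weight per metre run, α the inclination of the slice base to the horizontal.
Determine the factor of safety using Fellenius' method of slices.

FS = 1.91

Ordinary method of slices: FS = Σ[c'·Δl_i + (W_i cosα_i)·tanφ'] / Σ W_i sinα_i, with Δl_i = b_i / cosα_i.
Slice 1: Δl = 1.2/cos(-3.3°) = 1.202 m; N'_1 = 37·cos(-3.3°) = 36.9; c'Δl = 12.38; W sinα = -2.1
Slice 2: Δl = 2.2/cos13.3° = 2.261 m; N'_2 = 146·cos13.3° = 142.1; c'Δl = 23.28; W sinα = 33.6
Slice 3: Δl = 3.0/cos42.2° = 4.050 m; N'_3 = 122·cos42.2° = 90.4; c'Δl = 41.71; W sinα = 81.9
Σc'Δl = 77.4 kN/m; ΣN' = 269.4 kN/m; ΣW sinα = 113.4 kN/m
Resisting = 77.4 + 269.4·tan27.4° = 77.4 + 139.6 = 217.0 kN/m
FS = 217.0 / 113.4 = 1.914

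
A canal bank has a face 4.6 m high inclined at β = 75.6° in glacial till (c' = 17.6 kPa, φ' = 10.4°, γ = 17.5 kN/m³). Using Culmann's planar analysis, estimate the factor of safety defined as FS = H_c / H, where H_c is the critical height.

FS = 1.44

H_c = (4c'/γ) · sinβ cosφ' / [1 − cos(β − φ')]
    = (4·17.6/17.5) · sin75.6°·cos10.4° / [1 − cos65.2°]
    = 4.023 · 0.9527 / 0.5805 = 6.60 m
FS = H_c / H = 6.60 / 4.6 = 1.435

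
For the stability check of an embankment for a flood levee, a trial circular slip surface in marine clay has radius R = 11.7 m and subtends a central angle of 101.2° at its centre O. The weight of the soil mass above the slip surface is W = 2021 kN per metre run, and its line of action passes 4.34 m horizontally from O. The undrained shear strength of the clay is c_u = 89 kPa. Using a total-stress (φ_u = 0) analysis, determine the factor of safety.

FS = 2.45

Taking moments about the centre O, the resisting moment is provided by the undrained shear strength acting along the arc:
Arc length L_a = R·θ = 11.7·(101.2°·π/180) = 11.7·1.7663 = 20.67 m
M_R = c_u·L_a·R = 89·20.67·11.7 = 21518.9 kN·m/m
M_D = W·d = 2021·4.34 = 8771.1 kN·m/m
FS = M_R / M_D = 21518.9 / 8771.1 = 2.453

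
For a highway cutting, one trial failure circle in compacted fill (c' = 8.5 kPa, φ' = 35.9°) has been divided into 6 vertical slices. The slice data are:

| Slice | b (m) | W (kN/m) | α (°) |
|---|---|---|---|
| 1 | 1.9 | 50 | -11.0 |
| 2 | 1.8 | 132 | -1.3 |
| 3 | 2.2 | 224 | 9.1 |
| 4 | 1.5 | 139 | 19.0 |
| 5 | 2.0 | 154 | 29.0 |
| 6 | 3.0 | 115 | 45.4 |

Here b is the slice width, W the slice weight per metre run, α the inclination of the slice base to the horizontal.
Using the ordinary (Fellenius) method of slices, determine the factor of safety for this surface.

Ordinary method of slices: FS = Σ[c'·Δl_i + (W_i cosα_i)·tanφ'] / Σ W_i sinα_i, with Δl_i = b_i / cosα_i.
Slice 1: Δl = 1.9/cos(-11.0°) = 1.936 m; N'_1 = 50·cos(-11.0°) = 49.1; c'Δl = 16.45; W sinα = -9.5
Slice 2: Δl = 1.8/cos(-1.3°) = 1.800 m; N'_2 = 132·cos(-1.3°) = 132.0; c'Δl = 15.30; W sinα = -3.0
Slice 3: Δl = 2.2/cos9.1° = 2.228 m; N'_3 = 224·cos9.1° = 221.2; c'Δl = 18.94; W sinα = 35.4
Slice 4: Δl = 1.5/cos19.0° = 1.586 m; N'_4 = 139·cos19.0° = 131.4; c'Δl = 13.48; W sinα = 45.3
Slice 5: Δl = 2.0/cos29.0° = 2.287 m; N'_5 = 154·cos29.0° = 134.7; c'Δl = 19.44; W sinα = 74.7
Slice 6: Δl = 3.0/cos45.4° = 4.273 m; N'_6 = 115·cos45.4° = 80.7; c'Δl = 36.32; W sinα = 81.9
Σc'Δl = 119.9 kN/m; ΣN' = 749.1 kN/m; ΣW sinα = 224.7 kN/m
Resisting = 119.9 + 749.1·tan35.9° = 119.9 + 542.3 = 662.2 kN/m
FS = 662.2 / 224.7 = 2.947

FS = 2.95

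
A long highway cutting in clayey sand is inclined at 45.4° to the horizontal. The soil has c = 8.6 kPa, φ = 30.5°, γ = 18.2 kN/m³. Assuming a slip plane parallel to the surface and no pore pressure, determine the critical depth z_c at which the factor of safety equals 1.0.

z_c = 2.26 m

Setting FS = 1.00 in FS = [c + γz cos²β tanφ] / [γz sinβ cosβ] and solving for z:
z = c / [γ cosβ (FS·sinβ − cosβ·tanφ)]
  = 8.6 / [18.2·cos45.4°·(1.00·sin45.4° − cos45.4°·tan30.5°)]
  = 8.6 / [18.2·0.7022·(1.00·0.7120 − 0.7022·0.5890)]
  = 8.6 / 3.8136 = 2.255 m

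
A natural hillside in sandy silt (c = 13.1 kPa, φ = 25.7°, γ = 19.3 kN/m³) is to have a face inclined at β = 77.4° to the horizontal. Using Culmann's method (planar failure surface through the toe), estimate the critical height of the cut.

H_c = 6.28 m

Culmann's analysis gives the critical failure plane at α_cr = (β + φ)/2 = (77.4 + 25.7)/2 = 51.6°, and the critical height
H_c = (4c/γ) · sinβ cosφ / [1 − cos(β − φ)]
    = (4·13.1/19.3) · sin77.4°·cos25.7° / [1 − cos(51.7°)]
    = 2.715 · 0.9759·0.9011 / [1 − 0.6198]
    = 2.715 · 0.8794 / 0.3802
    = 6.28 m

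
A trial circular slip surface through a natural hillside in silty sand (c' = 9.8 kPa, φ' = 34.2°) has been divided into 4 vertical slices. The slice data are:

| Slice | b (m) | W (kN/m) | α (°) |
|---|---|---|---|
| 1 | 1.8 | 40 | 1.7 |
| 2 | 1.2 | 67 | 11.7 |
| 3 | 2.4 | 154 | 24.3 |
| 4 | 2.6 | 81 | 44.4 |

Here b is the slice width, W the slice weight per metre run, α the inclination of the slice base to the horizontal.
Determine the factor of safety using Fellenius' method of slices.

FS = 2.21

Ordinary method of slices: FS = Σ[c'·Δl_i + (W_i cosα_i)·tanφ'] / Σ W_i sinα_i, with Δl_i = b_i / cosα_i.
Slice 1: Δl = 1.8/cos1.7° = 1.801 m; N'_1 = 40·cos1.7° = 40.0; c'Δl = 17.65; W sinα = 1.2
Slice 2: Δl = 1.2/cos11.7° = 1.225 m; N'_2 = 67·cos11.7° = 65.6; c'Δl = 12.01; W sinα = 13.6
Slice 3: Δl = 2.4/cos24.3° = 2.633 m; N'_3 = 154·cos24.3° = 140.4; c'Δl = 25.81; W sinα = 63.4
Slice 4: Δl = 2.6/cos44.4° = 3.639 m; N'_4 = 81·cos44.4° = 57.9; c'Δl = 35.66; W sinα = 56.7
Σc'Δl = 91.1 kN/m; ΣN' = 303.8 kN/m; ΣW sinα = 134.8 kN/m
Resisting = 91.1 + 303.8·tan34.2° = 91.1 + 206.5 = 297.6 kN/m
FS = 297.6 / 134.8 = 2.207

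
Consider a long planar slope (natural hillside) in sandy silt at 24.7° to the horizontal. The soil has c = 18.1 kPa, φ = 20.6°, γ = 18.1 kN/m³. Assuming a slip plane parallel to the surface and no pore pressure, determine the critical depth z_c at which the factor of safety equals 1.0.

Setting FS = 1.00 in FS = [c + γz cos²β tanφ] / [γz sinβ cosβ] and solving for z:
z = c / [γ cosβ (FS·sinβ − cosβ·tanφ)]
  = 18.1 / [18.1·cos24.7°·(1.00·sin24.7° − cos24.7°·tan20.6°)]
  = 18.1 / [18.1·0.9085·(1.00·0.4179 − 0.9085·0.3759)]
  = 18.1 / 1.2560 = 14.411 m

z_c = 14.41 m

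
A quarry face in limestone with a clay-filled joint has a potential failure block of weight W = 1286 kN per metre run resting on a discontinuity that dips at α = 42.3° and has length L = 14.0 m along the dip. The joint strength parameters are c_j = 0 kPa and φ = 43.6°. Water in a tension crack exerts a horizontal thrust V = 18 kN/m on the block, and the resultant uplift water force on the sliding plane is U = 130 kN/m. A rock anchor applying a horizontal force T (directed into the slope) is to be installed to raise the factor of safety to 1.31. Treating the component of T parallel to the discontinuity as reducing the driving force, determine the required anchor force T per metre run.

T = 237 kN/m

Resolving forces along and normal to the sliding plane, with the horizontal anchor force T adding T·sinα to the effective normal force and T·cosα acting up the plane against the driving force:
FS = [c_jL + (W cosα − U − V sinα + T sinα) tanφ] / [W sinα + V cosα − T cosα]
Without the anchor: N' = 809.1 kN/m, driving T_d = 878.8 kN/m, resisting R = 0·14.0 + 809.1·tan43.6° = 770.4 kN/m, FS = 0.88.
Setting FS = 1.31 and solving for T:
1.31·(878.8 − T cos42.3°) = 770.4 + T sin42.3°·tan43.6°
T·(sin42.3°·tan43.6° + 1.31·cos42.3°) = 1.31·878.8 − 770.4
T·(0.6730·0.9523 + 1.31·0.7396) = 1151.2 − 770.4 = 380.8
T·1.6098 = 380.8
T = 236.5 kN/m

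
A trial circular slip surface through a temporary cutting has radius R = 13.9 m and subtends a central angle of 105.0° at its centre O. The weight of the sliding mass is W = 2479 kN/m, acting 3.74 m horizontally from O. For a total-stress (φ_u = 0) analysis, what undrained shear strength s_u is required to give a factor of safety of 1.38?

s_u = 36.1 kPa

FS = s_u·L_a·R / (W·d), so s_u = FS·W·d / (L_a·R).
Arc length L_a = R·θ = 13.9·(105.0°·π/180) = 13.9·1.8326 = 25.47 m
s_u = 1.38·2479·3.74 / (25.47·13.9) = 12794.6 / 354.08 = 36.14 kPa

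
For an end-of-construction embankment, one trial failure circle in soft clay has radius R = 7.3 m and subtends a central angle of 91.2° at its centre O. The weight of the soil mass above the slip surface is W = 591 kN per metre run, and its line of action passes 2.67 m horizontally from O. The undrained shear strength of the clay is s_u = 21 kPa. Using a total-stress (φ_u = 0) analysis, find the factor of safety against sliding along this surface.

Taking moments about the centre O, the resisting moment is provided by the undrained shear strength acting along the arc:
Arc length L_a = R·θ = 7.3·(91.2°·π/180) = 7.3·1.5917 = 11.62 m
M_R = s_u·L_a·R = 21·11.62·7.3 = 1781.3 kN·m/m
M_D = W·d = 591·2.67 = 1578.0 kN·m/m
FS = M_R / M_D = 1781.3 / 1578.0 = 1.129

FS = 1.13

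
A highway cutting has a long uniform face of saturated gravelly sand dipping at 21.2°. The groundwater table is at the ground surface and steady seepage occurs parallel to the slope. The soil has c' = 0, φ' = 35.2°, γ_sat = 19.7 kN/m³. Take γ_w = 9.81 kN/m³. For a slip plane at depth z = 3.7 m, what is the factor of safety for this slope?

FS = 0.91

With seepage parallel to the slope and the water table at the surface, the effective normal stress on the slip plane uses the buoyant unit weight γ' = γ_sat − γ_w while the driving shear stress uses γ_sat:
FS = [c' + γ' z cos²β tanφ'] / [γ_sat z sinβ cosβ]
(For c' = 0 this reduces to FS = (γ'/γ_sat)·tanφ'/tanβ.)
γ' = 19.7 − 9.81 = 9.89 kN/m³
Numerator = 0.0 + 9.89·3.7·cos²21.2°·tan35.2° = 0.0 + 9.89·3.7·0.8692·0.7054 = 22.438 kPa
Denominator = 19.7·3.7·sin21.2°·cos21.2° = 19.7·3.7·0.3616·0.9323 = 24.575 kPa
FS = 22.438 / 24.575 = 0.913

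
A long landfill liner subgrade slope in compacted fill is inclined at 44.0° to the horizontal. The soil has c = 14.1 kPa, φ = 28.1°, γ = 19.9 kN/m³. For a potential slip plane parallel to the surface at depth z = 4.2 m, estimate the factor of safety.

FS = 0.89

For an infinite slope with a slip plane parallel to the surface (no pore pressure): FS = [c + γz cos²β tanφ] / [γz sinβ cosβ].
γz = 19.9·4.2 = 83.58 kN/m²
Numerator = 14.1 + 83.58·cos²44.0°·tan28.1° = 14.1 + 83.58·0.5174·0.5340 = 37.193 kPa
Denominator = 83.58·sin44.0°·cos44.0° = 83.58·0.6947·0.7193 = 41.765 kPa
FS = 37.193 / 41.765 = 0.891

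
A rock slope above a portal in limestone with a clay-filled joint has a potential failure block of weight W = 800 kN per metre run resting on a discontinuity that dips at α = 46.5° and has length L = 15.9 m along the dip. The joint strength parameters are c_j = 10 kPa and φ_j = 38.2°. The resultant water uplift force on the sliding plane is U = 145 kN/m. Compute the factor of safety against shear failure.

Resolving the block weight along and normal to the plane and applying the Mohr–Coulomb strength on the joint:
N' = W cosα − U = 800·cos46.5° − 145 = 405.7 kN/m
Driving force T = W sinα = 800·sin46.5° = 580.3 kN/m
Resisting force R = c_j·L + N'·tanφ_j = 10·15.9 + 405.7·tan38.2° = 159.0 + 319.2 = 478.2 kN/m
FS = R / T = 478.2 / 580.3 = 0.824

FS = 0.82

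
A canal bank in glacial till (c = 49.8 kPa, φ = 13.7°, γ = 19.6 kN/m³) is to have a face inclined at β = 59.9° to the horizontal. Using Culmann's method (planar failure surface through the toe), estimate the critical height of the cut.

H_c = 27.75 m

Culmann's analysis gives the critical failure plane at α_cr = (β + φ)/2 = (59.9 + 13.7)/2 = 36.8°, and the critical height
H_c = (4c/γ) · sinβ cosφ / [1 − cos(β − φ)]
    = (4·49.8/19.6) · sin59.9°·cos13.7° / [1 − cos(46.2°)]
    = 10.163 · 0.8652·0.9715 / [1 − 0.6921]
    = 10.163 · 0.8405 / 0.3079
    = 27.75 m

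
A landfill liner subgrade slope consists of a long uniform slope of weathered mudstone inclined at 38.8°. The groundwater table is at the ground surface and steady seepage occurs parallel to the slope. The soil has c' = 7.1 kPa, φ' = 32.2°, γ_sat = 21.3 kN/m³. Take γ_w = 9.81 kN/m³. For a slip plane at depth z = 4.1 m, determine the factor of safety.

With seepage parallel to the slope and the water table at the surface, the effective normal stress on the slip plane uses the buoyant unit weight γ' = γ_sat − γ_w while the driving shear stress uses γ_sat:
FS = [c' + γ' z cos²β tanφ'] / [γ_sat z sinβ cosβ]
γ' = 21.3 − 9.81 = 11.49 kN/m³
Numerator = 7.1 + 11.49·4.1·cos²38.8°·tan32.2° = 7.1 + 11.49·4.1·0.6074·0.6297 = 25.118 kPa
Denominator = 21.3·4.1·sin38.8°·cos38.8° = 21.3·4.1·0.6266·0.7793 = 42.646 kPa
FS = 25.118 / 42.646 = 0.589

FS = 0.59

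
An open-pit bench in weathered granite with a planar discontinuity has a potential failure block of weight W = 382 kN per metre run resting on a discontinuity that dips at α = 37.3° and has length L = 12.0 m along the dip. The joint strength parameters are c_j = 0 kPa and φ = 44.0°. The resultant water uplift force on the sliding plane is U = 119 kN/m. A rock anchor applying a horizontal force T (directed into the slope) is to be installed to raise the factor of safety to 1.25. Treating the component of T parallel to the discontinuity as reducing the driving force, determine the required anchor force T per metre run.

Resolving forces along and normal to the sliding plane, with the horizontal anchor force T adding T·sinα to the effective normal force and T·cosα acting up the plane against the driving force:
FS = [c_jL + (W cosα − U + T sinα) tanφ] / [W sinα − T cosα]
Without the anchor: N' = 184.9 kN/m, driving T_d = 231.5 kN/m, resisting R = 0·12.0 + 184.9·tan44.0° = 178.5 kN/m, FS = 0.77.
Setting FS = 1.25 and solving for T:
1.25·(231.5 − T cos37.3°) = 178.5 + T sin37.3°·tan44.0°
T·(sin37.3°·tan44.0° + 1.25·cos37.3°) = 1.25·231.5 − 178.5
T·(0.6060·0.9657 + 1.25·0.7955) = 289.4 − 178.5 = 110.8
T·1.5795 = 110.8
T = 70.2 kN/m

T = 70 kN/m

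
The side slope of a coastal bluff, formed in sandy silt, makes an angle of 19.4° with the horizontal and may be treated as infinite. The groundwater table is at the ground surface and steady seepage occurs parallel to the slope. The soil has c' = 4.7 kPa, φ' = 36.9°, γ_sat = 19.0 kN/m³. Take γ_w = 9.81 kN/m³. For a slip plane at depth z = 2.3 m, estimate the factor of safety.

FS = 1.37

With seepage parallel to the slope and the water table at the surface, the effective normal stress on the slip plane uses the buoyant unit weight γ' = γ_sat − γ_w while the driving shear stress uses γ_sat:
FS = [c' + γ' z cos²β tanφ'] / [γ_sat z sinβ cosβ]
γ' = 19.0 − 9.81 = 9.19 kN/m³
Numerator = 4.7 + 9.19·2.3·cos²19.4°·tan36.9° = 4.7 + 9.19·2.3·0.8897·0.7508 = 18.819 kPa
Denominator = 19.0·2.3·sin19.4°·cos19.4° = 19.0·2.3·0.3322·0.9432 = 13.691 kPa
FS = 18.819 / 13.691 = 1.375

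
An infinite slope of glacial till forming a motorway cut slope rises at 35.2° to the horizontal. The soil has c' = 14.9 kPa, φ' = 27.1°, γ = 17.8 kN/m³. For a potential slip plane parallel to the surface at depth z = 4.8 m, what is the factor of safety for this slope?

For an infinite slope with a slip plane parallel to the surface (no pore pressure): FS = [c' + γz cos²β tanφ'] / [γz sinβ cosβ].
γz = 17.8·4.8 = 85.44 kN/m²
Numerator = 14.9 + 85.44·cos²35.2°·tan27.1° = 14.9 + 85.44·0.6677·0.5117 = 44.094 kPa
Denominator = 85.44·sin35.2°·cos35.2° = 85.44·0.5764·0.8171 = 40.245 kPa
FS = 44.094 / 40.245 = 1.096

FS = 1.10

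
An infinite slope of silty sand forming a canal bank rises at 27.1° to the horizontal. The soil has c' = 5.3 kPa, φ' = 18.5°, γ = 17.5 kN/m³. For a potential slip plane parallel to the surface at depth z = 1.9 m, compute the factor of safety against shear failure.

For an infinite slope with a slip plane parallel to the surface (no pore pressure): FS = [c' + γz cos²β tanφ'] / [γz sinβ cosβ].
γz = 17.5·1.9 = 33.25 kN/m²
Numerator = 5.3 + 33.25·cos²27.1°·tan18.5° = 5.3 + 33.25·0.7925·0.3346 = 14.117 kPa
Denominator = 33.25·sin27.1°·cos27.1° = 33.25·0.4555·0.8902 = 13.484 kPa
FS = 14.117 / 13.484 = 1.047

FS = 1.05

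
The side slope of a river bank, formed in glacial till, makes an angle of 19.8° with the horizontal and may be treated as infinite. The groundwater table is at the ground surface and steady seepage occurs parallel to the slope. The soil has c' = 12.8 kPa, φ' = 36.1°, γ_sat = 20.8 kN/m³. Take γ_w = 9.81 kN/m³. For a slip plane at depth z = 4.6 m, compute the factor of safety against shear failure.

With seepage parallel to the slope and the water table at the surface, the effective normal stress on the slip plane uses the buoyant unit weight γ' = γ_sat − γ_w while the driving shear stress uses γ_sat:
FS = [c' + γ' z cos²β tanφ'] / [γ_sat z sinβ cosβ]
γ' = 20.8 − 9.81 = 10.99 kN/m³
Numerator = 12.8 + 10.99·4.6·cos²19.8°·tan36.1° = 12.8 + 10.99·4.6·0.8853·0.7292 = 45.435 kPa
Denominator = 20.8·4.6·sin19.8°·cos19.8° = 20.8·4.6·0.3387·0.9409 = 30.494 kPa
FS = 45.435 / 30.494 = 1.490

FS = 1.49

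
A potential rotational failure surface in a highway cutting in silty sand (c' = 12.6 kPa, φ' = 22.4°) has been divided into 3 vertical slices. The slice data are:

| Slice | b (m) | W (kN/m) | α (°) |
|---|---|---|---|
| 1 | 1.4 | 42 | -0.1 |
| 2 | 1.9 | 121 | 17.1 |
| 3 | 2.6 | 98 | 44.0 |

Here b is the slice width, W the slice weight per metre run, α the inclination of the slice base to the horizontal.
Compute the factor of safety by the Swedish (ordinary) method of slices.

FS = 1.76

Ordinary method of slices: FS = Σ[c'·Δl_i + (W_i cosα_i)·tanφ'] / Σ W_i sinα_i, with Δl_i = b_i / cosα_i.
Slice 1: Δl = 1.4/cos(-0.1°) = 1.400 m; N'_1 = 42·cos(-0.1°) = 42.0; c'Δl = 17.64; W sinα = -0.1
Slice 2: Δl = 1.9/cos17.1° = 1.988 m; N'_2 = 121·cos17.1° = 115.7; c'Δl = 25.05; W sinα = 35.6
Slice 3: Δl = 2.6/cos44.0° = 3.614 m; N'_3 = 98·cos44.0° = 70.5; c'Δl = 45.54; W sinα = 68.1
Σc'Δl = 88.2 kN/m; ΣN' = 228.1 kN/m; ΣW sinα = 103.6 kN/m
Resisting = 88.2 + 228.1·tan22.4° = 88.2 + 94.0 = 182.3 kN/m
FS = 182.3 / 103.6 = 1.760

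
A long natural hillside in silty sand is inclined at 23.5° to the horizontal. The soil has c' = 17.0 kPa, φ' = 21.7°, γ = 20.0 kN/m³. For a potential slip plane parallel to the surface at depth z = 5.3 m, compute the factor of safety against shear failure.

For an infinite slope with a slip plane parallel to the surface (no pore pressure): FS = [c' + γz cos²β tanφ'] / [γz sinβ cosβ].
γz = 20.0·5.3 = 106.00 kN/m²
Numerator = 17.0 + 106.00·cos²23.5°·tan21.7° = 17.0 + 106.00·0.8410·0.3979 = 52.475 kPa
Denominator = 106.00·sin23.5°·cos23.5° = 106.00·0.3987·0.9171 = 38.762 kPa
FS = 52.475 / 38.762 = 1.354

FS = 1.35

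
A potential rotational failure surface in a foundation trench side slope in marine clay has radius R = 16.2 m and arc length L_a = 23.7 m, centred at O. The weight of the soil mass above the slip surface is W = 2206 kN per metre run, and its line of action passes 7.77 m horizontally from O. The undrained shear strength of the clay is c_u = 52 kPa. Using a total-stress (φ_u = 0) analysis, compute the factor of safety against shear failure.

Taking moments about the centre O, the resisting moment is provided by the undrained shear strength acting along the arc:
M_R = c_u·L_a·R = 52·23.70·16.2 = 19964.9 kN·m/m
M_D = W·d = 2206·7.77 = 17140.6 kN·m/m
FS = M_R / M_D = 19964.9 / 17140.6 = 1.165

FS = 1.16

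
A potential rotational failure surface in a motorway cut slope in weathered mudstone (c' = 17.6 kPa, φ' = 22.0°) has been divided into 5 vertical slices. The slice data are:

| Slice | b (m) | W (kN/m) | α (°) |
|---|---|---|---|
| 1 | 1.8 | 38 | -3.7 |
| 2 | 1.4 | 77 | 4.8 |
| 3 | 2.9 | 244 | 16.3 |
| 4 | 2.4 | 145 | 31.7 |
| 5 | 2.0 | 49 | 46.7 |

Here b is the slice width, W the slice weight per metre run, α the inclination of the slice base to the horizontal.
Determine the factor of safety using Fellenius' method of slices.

Ordinary method of slices: FS = Σ[c'·Δl_i + (W_i cosα_i)·tanφ'] / Σ W_i sinα_i, with Δl_i = b_i / cosα_i.
Slice 1: Δl = 1.8/cos(-3.7°) = 1.804 m; N'_1 = 38·cos(-3.7°) = 37.9; c'Δl = 31.75; W sinα = -2.5
Slice 2: Δl = 1.4/cos4.8° = 1.405 m; N'_2 = 77·cos4.8° = 76.7; c'Δl = 24.73; W sinα = 6.4
Slice 3: Δl = 2.9/cos16.3° = 3.021 m; N'_3 = 244·cos16.3° = 234.2; c'Δl = 53.18; W sinα = 68.5
Slice 4: Δl = 2.4/cos31.7° = 2.821 m; N'_4 = 145·cos31.7° = 123.4; c'Δl = 49.65; W sinα = 76.2
Slice 5: Δl = 2.0/cos46.7° = 2.916 m; N'_5 = 49·cos46.7° = 33.6; c'Δl = 51.33; W sinα = 35.7
Σc'Δl = 210.6 kN/m; ΣN' = 505.8 kN/m; ΣW sinα = 184.3 kN/m
Resisting = 210.6 + 505.8·tan22.0° = 210.6 + 204.4 = 415.0 kN/m
FS = 415.0 / 184.3 = 2.251

FS = 2.25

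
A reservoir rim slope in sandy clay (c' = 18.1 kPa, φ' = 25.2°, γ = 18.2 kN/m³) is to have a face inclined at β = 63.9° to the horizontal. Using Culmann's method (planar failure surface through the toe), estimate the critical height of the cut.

Culmann's analysis gives the critical failure plane at α_cr = (β + φ')/2 = (63.9 + 25.2)/2 = 44.5°, and the critical height
H_c = (4c'/γ) · sinβ cosφ' / [1 − cos(β − φ')]
    = (4·18.1/18.2) · sin63.9°·cos25.2° / [1 − cos(38.7°)]
    = 3.978 · 0.8980·0.9048 / [1 − 0.7804]
    = 3.978 · 0.8126 / 0.2196
    = 14.72 m

H_c = 14.72 m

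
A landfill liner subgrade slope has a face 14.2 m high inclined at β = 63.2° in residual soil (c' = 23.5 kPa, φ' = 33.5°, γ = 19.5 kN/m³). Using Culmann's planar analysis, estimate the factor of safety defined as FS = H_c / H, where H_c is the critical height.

FS = 1.92

H_c = (4c'/γ) · sinβ cosφ' / [1 − cos(β − φ')]
    = (4·23.5/19.5) · sin63.2°·cos33.5° / [1 − cos29.7°]
    = 4.821 · 0.7443 / 0.1314 = 27.31 m
FS = H_c / H = 27.31 / 14.2 = 1.923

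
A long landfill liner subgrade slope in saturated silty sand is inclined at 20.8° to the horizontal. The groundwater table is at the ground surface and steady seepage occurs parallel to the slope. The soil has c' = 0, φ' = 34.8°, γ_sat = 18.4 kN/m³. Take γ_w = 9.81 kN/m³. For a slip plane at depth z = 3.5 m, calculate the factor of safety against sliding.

FS = 0.85

With seepage parallel to the slope and the water table at the surface, the effective normal stress on the slip plane uses the buoyant unit weight γ' = γ_sat − γ_w while the driving shear stress uses γ_sat:
FS = [c' + γ' z cos²β tanφ'] / [γ_sat z sinβ cosβ]
(For c' = 0 this reduces to FS = (γ'/γ_sat)·tanφ'/tanβ.)
γ' = 18.4 − 9.81 = 8.59 kN/m³
Numerator = 0.0 + 8.59·3.5·cos²20.8°·tan34.8° = 0.0 + 8.59·3.5·0.8739·0.6950 = 18.261 kPa
Denominator = 18.4·3.5·sin20.8°·cos20.8° = 18.4·3.5·0.3551·0.9348 = 21.378 kPa
FS = 18.261 / 21.378 = 0.854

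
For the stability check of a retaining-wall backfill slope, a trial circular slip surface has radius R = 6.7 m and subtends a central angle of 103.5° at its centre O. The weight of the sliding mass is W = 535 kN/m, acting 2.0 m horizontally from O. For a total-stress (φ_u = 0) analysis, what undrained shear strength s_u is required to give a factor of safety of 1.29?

s_u = 17.0 kPa

FS = s_u·L_a·R / (W·d), so s_u = FS·W·d / (L_a·R).
Arc length L_a = R·θ = 6.7·(103.5°·π/180) = 6.7·1.8064 = 12.10 m
s_u = 1.29·535·2.0 / (12.10·6.7) = 1380.3 / 81.09 = 17.02 kPa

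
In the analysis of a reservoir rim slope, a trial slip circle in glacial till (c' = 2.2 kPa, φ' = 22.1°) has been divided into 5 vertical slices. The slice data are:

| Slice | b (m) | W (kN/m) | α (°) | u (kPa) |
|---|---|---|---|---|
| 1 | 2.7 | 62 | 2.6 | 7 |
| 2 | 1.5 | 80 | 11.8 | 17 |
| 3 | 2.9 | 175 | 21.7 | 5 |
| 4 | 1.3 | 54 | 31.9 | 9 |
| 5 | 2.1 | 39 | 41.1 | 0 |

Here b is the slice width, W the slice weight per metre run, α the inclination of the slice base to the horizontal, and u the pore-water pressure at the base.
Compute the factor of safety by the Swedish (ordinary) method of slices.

FS = 1.08

Ordinary method of slices: FS = Σ[c'·Δl_i + (W_i cosα_i − u_i·Δl_i)·tanφ'] / Σ W_i sinα_i, with Δl_i = b_i / cosα_i.
Slice 1: Δl = 2.7/cos2.6° = 2.703 m; N'_1 = 62·cos2.6° − 7·2.703 = 43.0; c'Δl = 5.95; W sinα = 2.8
Slice 2: Δl = 1.5/cos11.8° = 1.532 m; N'_2 = 80·cos11.8° − 17·1.532 = 52.3; c'Δl = 3.37; W sinα = 16.4
Slice 3: Δl = 2.9/cos21.7° = 3.121 m; N'_3 = 175·cos21.7° − 5·3.121 = 147.0; c'Δl = 6.87; W sinα = 64.7
Slice 4: Δl = 1.3/cos31.9° = 1.531 m; N'_4 = 54·cos31.9° − 9·1.531 = 32.1; c'Δl = 3.37; W sinα = 28.5
Slice 5: Δl = 2.1/cos41.1° = 2.787 m; N'_5 = 39·cos41.1° − 0·2.787 = 29.4; c'Δl = 6.13; W sinα = 25.6
Σc'Δl = 25.7 kN/m; ΣN' = 303.7 kN/m; ΣW sinα = 138.1 kN/m
Resisting = 25.7 + 303.7·tan22.1° = 25.7 + 123.3 = 149.0 kN/m
FS = 149.0 / 138.1 = 1.079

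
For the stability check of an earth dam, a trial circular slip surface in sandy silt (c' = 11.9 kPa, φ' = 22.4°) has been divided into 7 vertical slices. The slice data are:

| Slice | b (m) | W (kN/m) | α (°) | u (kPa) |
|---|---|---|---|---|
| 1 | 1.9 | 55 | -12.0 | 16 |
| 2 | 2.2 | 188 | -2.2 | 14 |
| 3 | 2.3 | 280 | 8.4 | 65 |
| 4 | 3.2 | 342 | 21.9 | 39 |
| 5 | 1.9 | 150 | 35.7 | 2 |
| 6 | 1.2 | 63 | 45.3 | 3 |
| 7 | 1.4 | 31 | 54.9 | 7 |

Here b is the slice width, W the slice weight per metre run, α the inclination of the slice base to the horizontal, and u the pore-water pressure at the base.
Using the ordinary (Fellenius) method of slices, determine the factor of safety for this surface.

Ordinary method of slices: FS = Σ[c'·Δl_i + (W_i cosα_i − u_i·Δl_i)·tanφ'] / Σ W_i sinα_i, with Δl_i = b_i / cosα_i.
Slice 1: Δl = 1.9/cos(-12.0°) = 1.942 m; N'_1 = 55·cos(-12.0°) − 16·1.942 = 22.7; c'Δl = 23.12; W sinα = -11.4
Slice 2: Δl = 2.2/cos(-2.2°) = 2.202 m; N'_2 = 188·cos(-2.2°) − 14·2.202 = 157.0; c'Δl = 26.20; W sinα = -7.2
Slice 3: Δl = 2.3/cos8.4° = 2.325 m; N'_3 = 280·cos8.4° − 65·2.325 = 125.9; c'Δl = 27.67; W sinα = 40.9
Slice 4: Δl = 3.2/cos21.9° = 3.449 m; N'_4 = 342·cos21.9° − 39·3.449 = 182.8; c'Δl = 41.04; W sinα = 127.6
Slice 5: Δl = 1.9/cos35.7° = 2.340 m; N'_5 = 150·cos35.7° − 2·2.340 = 117.1; c'Δl = 27.84; W sinα = 87.5
Slice 6: Δl = 1.2/cos45.3° = 1.706 m; N'_6 = 63·cos45.3° − 3·1.706 = 39.2; c'Δl = 20.30; W sinα = 44.8
Slice 7: Δl = 1.4/cos54.9° = 2.435 m; N'_7 = 31·cos54.9° − 7·2.435 = 0.8; c'Δl = 28.97; W sinα = 25.4
Σc'Δl = 195.1 kN/m; ΣN' = 645.6 kN/m; ΣW sinα = 307.5 kN/m
Resisting = 195.1 + 645.6·tan22.4° = 195.1 + 266.1 = 461.2 kN/m
FS = 461.2 / 307.5 = 1.500

FS = 1.50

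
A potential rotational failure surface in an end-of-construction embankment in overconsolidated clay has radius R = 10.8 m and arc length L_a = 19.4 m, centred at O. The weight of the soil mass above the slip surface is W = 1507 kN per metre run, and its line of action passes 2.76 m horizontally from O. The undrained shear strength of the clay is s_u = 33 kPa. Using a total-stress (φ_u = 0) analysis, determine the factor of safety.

Taking moments about the centre O, the resisting moment is provided by the undrained shear strength acting along the arc:
M_R = s_u·L_a·R = 33·19.40·10.8 = 6914.2 kN·m/m
M_D = W·d = 1507·2.76 = 4159.3 kN·m/m
FS = M_R / M_D = 6914.2 / 4159.3 = 1.662

FS = 1.66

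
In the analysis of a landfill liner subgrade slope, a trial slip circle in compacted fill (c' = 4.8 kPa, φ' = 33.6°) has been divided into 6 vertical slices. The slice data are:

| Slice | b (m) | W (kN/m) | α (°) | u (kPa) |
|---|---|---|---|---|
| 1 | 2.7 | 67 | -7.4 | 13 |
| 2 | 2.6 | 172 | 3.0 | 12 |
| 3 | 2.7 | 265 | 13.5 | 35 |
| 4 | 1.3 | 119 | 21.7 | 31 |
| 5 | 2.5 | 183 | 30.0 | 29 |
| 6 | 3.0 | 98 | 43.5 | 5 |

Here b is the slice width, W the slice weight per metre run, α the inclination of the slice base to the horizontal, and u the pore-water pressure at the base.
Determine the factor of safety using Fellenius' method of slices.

Ordinary method of slices: FS = Σ[c'·Δl_i + (W_i cosα_i − u_i·Δl_i)·tanφ'] / Σ W_i sinα_i, with Δl_i = b_i / cosα_i.
Slice 1: Δl = 2.7/cos(-7.4°) = 2.723 m; N'_1 = 67·cos(-7.4°) − 13·2.723 = 31.0; c'Δl = 13.07; W sinα = -8.6
Slice 2: Δl = 2.6/cos3.0° = 2.604 m; N'_2 = 172·cos3.0° − 12·2.604 = 140.5; c'Δl = 12.50; W sinα = 9.0
Slice 3: Δl = 2.7/cos13.5° = 2.777 m; N'_3 = 265·cos13.5° − 35·2.777 = 160.5; c'Δl = 13.33; W sinα = 61.9
Slice 4: Δl = 1.3/cos21.7° = 1.399 m; N'_4 = 119·cos21.7° − 31·1.399 = 67.2; c'Δl = 6.72; W sinα = 44.0
Slice 5: Δl = 2.5/cos30.0° = 2.887 m; N'_5 = 183·cos30.0° − 29·2.887 = 74.8; c'Δl = 13.86; W sinα = 91.5
Slice 6: Δl = 3.0/cos43.5° = 4.136 m; N'_6 = 98·cos43.5° − 5·4.136 = 50.4; c'Δl = 19.85; W sinα = 67.5
Σc'Δl = 79.3 kN/m; ΣN' = 524.4 kN/m; ΣW sinα = 265.2 kN/m
Resisting = 79.3 + 524.4·tan33.6° = 79.3 + 348.4 = 427.7 kN/m
FS = 427.7 / 265.2 = 1.613

FS = 1.61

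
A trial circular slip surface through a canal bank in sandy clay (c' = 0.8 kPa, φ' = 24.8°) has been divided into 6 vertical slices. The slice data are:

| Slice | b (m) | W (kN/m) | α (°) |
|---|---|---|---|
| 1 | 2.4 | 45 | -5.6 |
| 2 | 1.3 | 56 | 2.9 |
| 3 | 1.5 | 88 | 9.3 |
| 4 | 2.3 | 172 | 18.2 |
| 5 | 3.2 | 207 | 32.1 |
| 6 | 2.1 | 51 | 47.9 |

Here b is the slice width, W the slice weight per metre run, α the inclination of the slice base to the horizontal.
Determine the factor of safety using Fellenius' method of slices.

Ordinary method of slices: FS = Σ[c'·Δl_i + (W_i cosα_i)·tanφ'] / Σ W_i sinα_i, with Δl_i = b_i / cosα_i.
Slice 1: Δl = 2.4/cos(-5.6°) = 2.412 m; N'_1 = 45·cos(-5.6°) = 44.8; c'Δl = 1.93; W sinα = -4.4
Slice 2: Δl = 1.3/cos2.9° = 1.302 m; N'_2 = 56·cos2.9° = 55.9; c'Δl = 1.04; W sinα = 2.8
Slice 3: Δl = 1.5/cos9.3° = 1.520 m; N'_3 = 88·cos9.3° = 86.8; c'Δl = 1.22; W sinα = 14.2
Slice 4: Δl = 2.3/cos18.2° = 2.421 m; N'_4 = 172·cos18.2° = 163.4; c'Δl = 1.94; W sinα = 53.7
Slice 5: Δl = 3.2/cos32.1° = 3.777 m; N'_5 = 207·cos32.1° = 175.4; c'Δl = 3.02; W sinα = 110.0
Slice 6: Δl = 2.1/cos47.9° = 3.132 m; N'_6 = 51·cos47.9° = 34.2; c'Δl = 2.51; W sinα = 37.8
Σc'Δl = 11.7 kN/m; ΣN' = 560.5 kN/m; ΣW sinα = 214.2 kN/m
Resisting = 11.7 + 560.5·tan24.8° = 11.7 + 259.0 = 270.6 kN/m
FS = 270.6 / 214.2 = 1.263

FS = 1.26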